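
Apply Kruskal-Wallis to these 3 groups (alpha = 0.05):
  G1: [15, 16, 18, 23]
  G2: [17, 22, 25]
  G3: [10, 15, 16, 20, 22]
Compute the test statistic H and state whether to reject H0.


Step 1: Combine all N = 12 observations and assign midranks.
sorted (value, group, rank): (10,G3,1), (15,G1,2.5), (15,G3,2.5), (16,G1,4.5), (16,G3,4.5), (17,G2,6), (18,G1,7), (20,G3,8), (22,G2,9.5), (22,G3,9.5), (23,G1,11), (25,G2,12)
Step 2: Sum ranks within each group.
R_1 = 25 (n_1 = 4)
R_2 = 27.5 (n_2 = 3)
R_3 = 25.5 (n_3 = 5)
Step 3: H = 12/(N(N+1)) * sum(R_i^2/n_i) - 3(N+1)
     = 12/(12*13) * (25^2/4 + 27.5^2/3 + 25.5^2/5) - 3*13
     = 0.076923 * 538.383 - 39
     = 2.414103.
Step 4: Ties present; correction factor C = 1 - 18/(12^3 - 12) = 0.989510. Corrected H = 2.414103 / 0.989510 = 2.439694.
Step 5: Under H0, H ~ chi^2(2); p-value = 0.295275.
Step 6: alpha = 0.05. fail to reject H0.

H = 2.4397, df = 2, p = 0.295275, fail to reject H0.


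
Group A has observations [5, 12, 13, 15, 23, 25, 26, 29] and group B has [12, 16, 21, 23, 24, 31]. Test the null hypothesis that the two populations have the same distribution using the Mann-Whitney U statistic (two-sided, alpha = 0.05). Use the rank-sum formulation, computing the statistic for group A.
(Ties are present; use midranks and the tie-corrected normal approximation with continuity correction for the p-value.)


Step 1: Combine and sort all 14 observations; assign midranks.
sorted (value, group): (5,X), (12,X), (12,Y), (13,X), (15,X), (16,Y), (21,Y), (23,X), (23,Y), (24,Y), (25,X), (26,X), (29,X), (31,Y)
ranks: 5->1, 12->2.5, 12->2.5, 13->4, 15->5, 16->6, 21->7, 23->8.5, 23->8.5, 24->10, 25->11, 26->12, 29->13, 31->14
Step 2: Rank sum for X: R1 = 1 + 2.5 + 4 + 5 + 8.5 + 11 + 12 + 13 = 57.
Step 3: U_X = R1 - n1(n1+1)/2 = 57 - 8*9/2 = 57 - 36 = 21.
       U_Y = n1*n2 - U_X = 48 - 21 = 27.
Step 4: Ties are present, so use the tie-corrected normal approximation (with continuity correction) for the p-value.
Step 5: p-value = 0.746347; compare to alpha = 0.05. fail to reject H0.

U_X = 21, p = 0.746347, fail to reject H0 at alpha = 0.05.


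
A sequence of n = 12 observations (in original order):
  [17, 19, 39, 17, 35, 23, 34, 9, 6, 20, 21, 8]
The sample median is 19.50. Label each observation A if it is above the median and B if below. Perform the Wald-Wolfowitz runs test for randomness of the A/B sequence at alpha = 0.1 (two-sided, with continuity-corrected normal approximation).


Step 1: Compute median = 19.50; label A = above, B = below.
Labels in order: BBABAAABBAAB  (n_A = 6, n_B = 6)
Step 2: Count runs R = 7.
Step 3: Under H0 (random ordering), E[R] = 2*n_A*n_B/(n_A+n_B) + 1 = 2*6*6/12 + 1 = 7.0000.
        Var[R] = 2*n_A*n_B*(2*n_A*n_B - n_A - n_B) / ((n_A+n_B)^2 * (n_A+n_B-1)) = 4320/1584 = 2.7273.
        SD[R] = 1.6514.
Step 4: R = E[R], so z = 0 with no continuity correction.
Step 5: Two-sided p-value via normal approximation = 2*(1 - Phi(|z|)) = 1.000000.
Step 6: alpha = 0.1. fail to reject H0.

R = 7, z = 0.0000, p = 1.000000, fail to reject H0.


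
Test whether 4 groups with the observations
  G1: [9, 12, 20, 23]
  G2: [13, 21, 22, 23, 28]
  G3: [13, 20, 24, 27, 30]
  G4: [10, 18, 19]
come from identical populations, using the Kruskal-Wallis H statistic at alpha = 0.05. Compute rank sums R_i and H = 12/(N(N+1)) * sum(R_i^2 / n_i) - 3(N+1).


Step 1: Combine all N = 17 observations and assign midranks.
sorted (value, group, rank): (9,G1,1), (10,G4,2), (12,G1,3), (13,G2,4.5), (13,G3,4.5), (18,G4,6), (19,G4,7), (20,G1,8.5), (20,G3,8.5), (21,G2,10), (22,G2,11), (23,G1,12.5), (23,G2,12.5), (24,G3,14), (27,G3,15), (28,G2,16), (30,G3,17)
Step 2: Sum ranks within each group.
R_1 = 25 (n_1 = 4)
R_2 = 54 (n_2 = 5)
R_3 = 59 (n_3 = 5)
R_4 = 15 (n_4 = 3)
Step 3: H = 12/(N(N+1)) * sum(R_i^2/n_i) - 3(N+1)
     = 12/(17*18) * (25^2/4 + 54^2/5 + 59^2/5 + 15^2/3) - 3*18
     = 0.039216 * 1510.65 - 54
     = 5.241176.
Step 4: Ties present; correction factor C = 1 - 18/(17^3 - 17) = 0.996324. Corrected H = 5.241176 / 0.996324 = 5.260517.
Step 5: Under H0, H ~ chi^2(3); p-value = 0.153685.
Step 6: alpha = 0.05. fail to reject H0.

H = 5.2605, df = 3, p = 0.153685, fail to reject H0.


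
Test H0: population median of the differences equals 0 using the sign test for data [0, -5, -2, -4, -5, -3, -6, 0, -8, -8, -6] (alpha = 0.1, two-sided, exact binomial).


Step 1: Discard zero differences. Original n = 11; n_eff = number of nonzero differences = 9.
Nonzero differences (with sign): -5, -2, -4, -5, -3, -6, -8, -8, -6
Step 2: Count signs: positive = 0, negative = 9.
Step 3: Under H0: P(positive) = 0.5, so the number of positives S ~ Bin(9, 0.5).
Step 4: Two-sided exact p-value = sum of Bin(9,0.5) probabilities at or below the observed probability = 0.003906.
Step 5: alpha = 0.1. reject H0.

n_eff = 9, pos = 0, neg = 9, p = 0.003906, reject H0.


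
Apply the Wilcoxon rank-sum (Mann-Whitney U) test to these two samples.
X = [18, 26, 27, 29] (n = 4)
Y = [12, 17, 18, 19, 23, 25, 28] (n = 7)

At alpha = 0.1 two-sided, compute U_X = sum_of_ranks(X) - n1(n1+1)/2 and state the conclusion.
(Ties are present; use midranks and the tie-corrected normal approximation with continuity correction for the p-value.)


Step 1: Combine and sort all 11 observations; assign midranks.
sorted (value, group): (12,Y), (17,Y), (18,X), (18,Y), (19,Y), (23,Y), (25,Y), (26,X), (27,X), (28,Y), (29,X)
ranks: 12->1, 17->2, 18->3.5, 18->3.5, 19->5, 23->6, 25->7, 26->8, 27->9, 28->10, 29->11
Step 2: Rank sum for X: R1 = 3.5 + 8 + 9 + 11 = 31.5.
Step 3: U_X = R1 - n1(n1+1)/2 = 31.5 - 4*5/2 = 31.5 - 10 = 21.5.
       U_Y = n1*n2 - U_X = 28 - 21.5 = 6.5.
Step 4: Ties are present, so use the tie-corrected normal approximation (with continuity correction) for the p-value.
Step 5: p-value = 0.184875; compare to alpha = 0.1. fail to reject H0.

U_X = 21.5, p = 0.184875, fail to reject H0 at alpha = 0.1.


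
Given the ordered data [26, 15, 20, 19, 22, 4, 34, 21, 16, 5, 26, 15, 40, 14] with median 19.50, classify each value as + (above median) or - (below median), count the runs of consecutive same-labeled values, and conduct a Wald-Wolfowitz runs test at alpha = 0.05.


Step 1: Compute median = 19.50; label A = above, B = below.
Labels in order: ABABABAABBABAB  (n_A = 7, n_B = 7)
Step 2: Count runs R = 12.
Step 3: Under H0 (random ordering), E[R] = 2*n_A*n_B/(n_A+n_B) + 1 = 2*7*7/14 + 1 = 8.0000.
        Var[R] = 2*n_A*n_B*(2*n_A*n_B - n_A - n_B) / ((n_A+n_B)^2 * (n_A+n_B-1)) = 8232/2548 = 3.2308.
        SD[R] = 1.7974.
Step 4: Continuity-corrected z = (R - 0.5 - E[R]) / SD[R] = (12 - 0.5 - 8.0000) / 1.7974 = 1.9472.
Step 5: Two-sided p-value via normal approximation = 2*(1 - Phi(|z|)) = 0.051508.
Step 6: alpha = 0.05. fail to reject H0.

R = 12, z = 1.9472, p = 0.051508, fail to reject H0.


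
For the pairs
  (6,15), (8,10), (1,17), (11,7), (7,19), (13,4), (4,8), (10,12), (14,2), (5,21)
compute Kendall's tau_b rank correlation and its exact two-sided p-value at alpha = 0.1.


Step 1: Enumerate the 45 unordered pairs (i,j) with i<j and classify each by sign(x_j-x_i) * sign(y_j-y_i).
  (1,2):dx=+2,dy=-5->D; (1,3):dx=-5,dy=+2->D; (1,4):dx=+5,dy=-8->D; (1,5):dx=+1,dy=+4->C
  (1,6):dx=+7,dy=-11->D; (1,7):dx=-2,dy=-7->C; (1,8):dx=+4,dy=-3->D; (1,9):dx=+8,dy=-13->D
  (1,10):dx=-1,dy=+6->D; (2,3):dx=-7,dy=+7->D; (2,4):dx=+3,dy=-3->D; (2,5):dx=-1,dy=+9->D
  (2,6):dx=+5,dy=-6->D; (2,7):dx=-4,dy=-2->C; (2,8):dx=+2,dy=+2->C; (2,9):dx=+6,dy=-8->D
  (2,10):dx=-3,dy=+11->D; (3,4):dx=+10,dy=-10->D; (3,5):dx=+6,dy=+2->C; (3,6):dx=+12,dy=-13->D
  (3,7):dx=+3,dy=-9->D; (3,8):dx=+9,dy=-5->D; (3,9):dx=+13,dy=-15->D; (3,10):dx=+4,dy=+4->C
  (4,5):dx=-4,dy=+12->D; (4,6):dx=+2,dy=-3->D; (4,7):dx=-7,dy=+1->D; (4,8):dx=-1,dy=+5->D
  (4,9):dx=+3,dy=-5->D; (4,10):dx=-6,dy=+14->D; (5,6):dx=+6,dy=-15->D; (5,7):dx=-3,dy=-11->C
  (5,8):dx=+3,dy=-7->D; (5,9):dx=+7,dy=-17->D; (5,10):dx=-2,dy=+2->D; (6,7):dx=-9,dy=+4->D
  (6,8):dx=-3,dy=+8->D; (6,9):dx=+1,dy=-2->D; (6,10):dx=-8,dy=+17->D; (7,8):dx=+6,dy=+4->C
  (7,9):dx=+10,dy=-6->D; (7,10):dx=+1,dy=+13->C; (8,9):dx=+4,dy=-10->D; (8,10):dx=-5,dy=+9->D
  (9,10):dx=-9,dy=+19->D
Step 2: C = 9, D = 36, total pairs = 45.
Step 3: tau = (C - D)/(n(n-1)/2) = (9 - 36)/45 = -0.600000.
Step 4: Exact two-sided p-value (enumerate n! = 3628800 permutations of y under H0): p = 0.016666.
Step 5: alpha = 0.1. reject H0.

tau_b = -0.6000 (C=9, D=36), p = 0.016666, reject H0.


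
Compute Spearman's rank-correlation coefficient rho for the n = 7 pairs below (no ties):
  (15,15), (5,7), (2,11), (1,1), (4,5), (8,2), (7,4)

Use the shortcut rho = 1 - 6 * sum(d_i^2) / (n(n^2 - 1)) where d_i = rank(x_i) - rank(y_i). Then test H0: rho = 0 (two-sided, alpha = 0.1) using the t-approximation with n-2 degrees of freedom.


Step 1: Rank x and y separately (midranks; no ties here).
rank(x): 15->7, 5->4, 2->2, 1->1, 4->3, 8->6, 7->5
rank(y): 15->7, 7->5, 11->6, 1->1, 5->4, 2->2, 4->3
Step 2: d_i = R_x(i) - R_y(i); compute d_i^2.
  (7-7)^2=0, (4-5)^2=1, (2-6)^2=16, (1-1)^2=0, (3-4)^2=1, (6-2)^2=16, (5-3)^2=4
sum(d^2) = 38.
Step 3: rho = 1 - 6*38 / (7*(7^2 - 1)) = 1 - 228/336 = 0.321429.
Step 4: Under H0, t = rho * sqrt((n-2)/(1-rho^2)) = 0.7590 ~ t(5).
Step 5: Two-sided p-value from the t-distribution with 5 df = 0.482072.
Step 6: alpha = 0.1. fail to reject H0.

rho = 0.3214, p = 0.482072, fail to reject H0 at alpha = 0.1.


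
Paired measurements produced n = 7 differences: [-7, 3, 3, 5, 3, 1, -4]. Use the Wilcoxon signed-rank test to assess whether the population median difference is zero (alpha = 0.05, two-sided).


Step 1: Drop any zero differences (none here) and take |d_i|.
|d| = [7, 3, 3, 5, 3, 1, 4]
Step 2: Midrank |d_i| (ties get averaged ranks).
ranks: |7|->7, |3|->3, |3|->3, |5|->6, |3|->3, |1|->1, |4|->5
Step 3: Attach original signs; sum ranks with positive sign and with negative sign.
W+ = 3 + 3 + 6 + 3 + 1 = 16
W- = 7 + 5 = 12
(Check: W+ + W- = 28 should equal n(n+1)/2 = 28.)
Step 4: Test statistic W = min(W+, W-) = 12.
Step 5: Ties in |d|, so use the tie-corrected normal approximation.
        E[W] = n(n+1)/4 = 7*8/4 = 14.
        Tie groups: |d|=3 (t=3); sum(t^3 - t) = 24.
        Var[W] = n(n+1)(2n+1)/24 - sum(t^3-t)/48 = 840/24 - 24/48 = 34.5.
        z = (W - E[W]) / sqrt(Var[W]) = (12 - 14) / 5.8737 = -0.3405.
        Two-sided p = 2*Phi(z) = 0.733478.
Step 6: alpha = 0.05. fail to reject H0.

W+ = 16, W- = 12, W = min = 12, p = 0.733478, fail to reject H0.


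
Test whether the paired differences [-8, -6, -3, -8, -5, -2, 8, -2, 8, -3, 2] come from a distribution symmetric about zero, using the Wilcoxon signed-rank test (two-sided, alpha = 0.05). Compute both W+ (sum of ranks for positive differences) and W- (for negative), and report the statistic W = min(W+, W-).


Step 1: Drop any zero differences (none here) and take |d_i|.
|d| = [8, 6, 3, 8, 5, 2, 8, 2, 8, 3, 2]
Step 2: Midrank |d_i| (ties get averaged ranks).
ranks: |8|->9.5, |6|->7, |3|->4.5, |8|->9.5, |5|->6, |2|->2, |8|->9.5, |2|->2, |8|->9.5, |3|->4.5, |2|->2
Step 3: Attach original signs; sum ranks with positive sign and with negative sign.
W+ = 9.5 + 9.5 + 2 = 21
W- = 9.5 + 7 + 4.5 + 9.5 + 6 + 2 + 2 + 4.5 = 45
(Check: W+ + W- = 66 should equal n(n+1)/2 = 66.)
Step 4: Test statistic W = min(W+, W-) = 21.
Step 5: Ties in |d|, so use the tie-corrected normal approximation.
        E[W] = n(n+1)/4 = 11*12/4 = 33.
        Tie groups: |d|=2 (t=3), |d|=3 (t=2), |d|=8 (t=4); sum(t^3 - t) = 90.
        Var[W] = n(n+1)(2n+1)/24 - sum(t^3-t)/48 = 3036/24 - 90/48 = 124.625.
        z = (W - E[W]) / sqrt(Var[W]) = (21 - 33) / 11.1636 = -1.0749.
        Two-sided p = 2*Phi(z) = 0.282408.
Step 6: alpha = 0.05. fail to reject H0.

W+ = 21, W- = 45, W = min = 21, p = 0.282408, fail to reject H0.


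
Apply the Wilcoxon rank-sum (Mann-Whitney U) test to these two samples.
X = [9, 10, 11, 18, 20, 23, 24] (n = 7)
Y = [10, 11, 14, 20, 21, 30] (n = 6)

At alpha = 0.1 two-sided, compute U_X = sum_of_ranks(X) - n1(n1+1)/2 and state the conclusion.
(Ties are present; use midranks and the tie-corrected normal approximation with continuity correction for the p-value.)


Step 1: Combine and sort all 13 observations; assign midranks.
sorted (value, group): (9,X), (10,X), (10,Y), (11,X), (11,Y), (14,Y), (18,X), (20,X), (20,Y), (21,Y), (23,X), (24,X), (30,Y)
ranks: 9->1, 10->2.5, 10->2.5, 11->4.5, 11->4.5, 14->6, 18->7, 20->8.5, 20->8.5, 21->10, 23->11, 24->12, 30->13
Step 2: Rank sum for X: R1 = 1 + 2.5 + 4.5 + 7 + 8.5 + 11 + 12 = 46.5.
Step 3: U_X = R1 - n1(n1+1)/2 = 46.5 - 7*8/2 = 46.5 - 28 = 18.5.
       U_Y = n1*n2 - U_X = 42 - 18.5 = 23.5.
Step 4: Ties are present, so use the tie-corrected normal approximation (with continuity correction) for the p-value.
Step 5: p-value = 0.774190; compare to alpha = 0.1. fail to reject H0.

U_X = 18.5, p = 0.774190, fail to reject H0 at alpha = 0.1.


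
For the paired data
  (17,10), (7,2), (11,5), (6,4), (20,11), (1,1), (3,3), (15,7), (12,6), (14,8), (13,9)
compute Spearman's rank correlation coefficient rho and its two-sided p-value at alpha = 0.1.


Step 1: Rank x and y separately (midranks; no ties here).
rank(x): 17->10, 7->4, 11->5, 6->3, 20->11, 1->1, 3->2, 15->9, 12->6, 14->8, 13->7
rank(y): 10->10, 2->2, 5->5, 4->4, 11->11, 1->1, 3->3, 7->7, 6->6, 8->8, 9->9
Step 2: d_i = R_x(i) - R_y(i); compute d_i^2.
  (10-10)^2=0, (4-2)^2=4, (5-5)^2=0, (3-4)^2=1, (11-11)^2=0, (1-1)^2=0, (2-3)^2=1, (9-7)^2=4, (6-6)^2=0, (8-8)^2=0, (7-9)^2=4
sum(d^2) = 14.
Step 3: rho = 1 - 6*14 / (11*(11^2 - 1)) = 1 - 84/1320 = 0.936364.
Step 4: Under H0, t = rho * sqrt((n-2)/(1-rho^2)) = 8.0024 ~ t(9).
Step 5: Two-sided p-value from the t-distribution with 9 df = 0.000022.
Step 6: alpha = 0.1. reject H0.

rho = 0.9364, p = 0.000022, reject H0 at alpha = 0.1.


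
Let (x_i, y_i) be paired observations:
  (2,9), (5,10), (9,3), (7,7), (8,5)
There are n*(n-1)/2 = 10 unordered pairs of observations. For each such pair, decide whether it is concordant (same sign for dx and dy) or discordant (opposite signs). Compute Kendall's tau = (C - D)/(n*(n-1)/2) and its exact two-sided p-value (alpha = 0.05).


Step 1: Enumerate the 10 unordered pairs (i,j) with i<j and classify each by sign(x_j-x_i) * sign(y_j-y_i).
  (1,2):dx=+3,dy=+1->C; (1,3):dx=+7,dy=-6->D; (1,4):dx=+5,dy=-2->D; (1,5):dx=+6,dy=-4->D
  (2,3):dx=+4,dy=-7->D; (2,4):dx=+2,dy=-3->D; (2,5):dx=+3,dy=-5->D; (3,4):dx=-2,dy=+4->D
  (3,5):dx=-1,dy=+2->D; (4,5):dx=+1,dy=-2->D
Step 2: C = 1, D = 9, total pairs = 10.
Step 3: tau = (C - D)/(n(n-1)/2) = (1 - 9)/10 = -0.800000.
Step 4: Exact two-sided p-value (enumerate n! = 120 permutations of y under H0): p = 0.083333.
Step 5: alpha = 0.05. fail to reject H0.

tau_b = -0.8000 (C=1, D=9), p = 0.083333, fail to reject H0.


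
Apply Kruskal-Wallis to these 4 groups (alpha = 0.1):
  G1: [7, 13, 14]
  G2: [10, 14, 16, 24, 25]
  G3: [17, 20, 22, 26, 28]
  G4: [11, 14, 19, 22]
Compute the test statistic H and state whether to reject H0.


Step 1: Combine all N = 17 observations and assign midranks.
sorted (value, group, rank): (7,G1,1), (10,G2,2), (11,G4,3), (13,G1,4), (14,G1,6), (14,G2,6), (14,G4,6), (16,G2,8), (17,G3,9), (19,G4,10), (20,G3,11), (22,G3,12.5), (22,G4,12.5), (24,G2,14), (25,G2,15), (26,G3,16), (28,G3,17)
Step 2: Sum ranks within each group.
R_1 = 11 (n_1 = 3)
R_2 = 45 (n_2 = 5)
R_3 = 65.5 (n_3 = 5)
R_4 = 31.5 (n_4 = 4)
Step 3: H = 12/(N(N+1)) * sum(R_i^2/n_i) - 3(N+1)
     = 12/(17*18) * (11^2/3 + 45^2/5 + 65.5^2/5 + 31.5^2/4) - 3*18
     = 0.039216 * 1551.45 - 54
     = 6.841013.
Step 4: Ties present; correction factor C = 1 - 30/(17^3 - 17) = 0.993873. Corrected H = 6.841013 / 0.993873 = 6.883189.
Step 5: Under H0, H ~ chi^2(3); p-value = 0.075716.
Step 6: alpha = 0.1. reject H0.

H = 6.8832, df = 3, p = 0.075716, reject H0.


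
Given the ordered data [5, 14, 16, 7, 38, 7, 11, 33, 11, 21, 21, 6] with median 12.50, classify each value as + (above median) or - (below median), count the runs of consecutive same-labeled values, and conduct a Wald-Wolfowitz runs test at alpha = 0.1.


Step 1: Compute median = 12.50; label A = above, B = below.
Labels in order: BAABABBABAAB  (n_A = 6, n_B = 6)
Step 2: Count runs R = 9.
Step 3: Under H0 (random ordering), E[R] = 2*n_A*n_B/(n_A+n_B) + 1 = 2*6*6/12 + 1 = 7.0000.
        Var[R] = 2*n_A*n_B*(2*n_A*n_B - n_A - n_B) / ((n_A+n_B)^2 * (n_A+n_B-1)) = 4320/1584 = 2.7273.
        SD[R] = 1.6514.
Step 4: Continuity-corrected z = (R - 0.5 - E[R]) / SD[R] = (9 - 0.5 - 7.0000) / 1.6514 = 0.9083.
Step 5: Two-sided p-value via normal approximation = 2*(1 - Phi(|z|)) = 0.363722.
Step 6: alpha = 0.1. fail to reject H0.

R = 9, z = 0.9083, p = 0.363722, fail to reject H0.


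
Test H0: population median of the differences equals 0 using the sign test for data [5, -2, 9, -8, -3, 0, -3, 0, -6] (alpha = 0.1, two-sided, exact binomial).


Step 1: Discard zero differences. Original n = 9; n_eff = number of nonzero differences = 7.
Nonzero differences (with sign): +5, -2, +9, -8, -3, -3, -6
Step 2: Count signs: positive = 2, negative = 5.
Step 3: Under H0: P(positive) = 0.5, so the number of positives S ~ Bin(7, 0.5).
Step 4: Two-sided exact p-value = sum of Bin(7,0.5) probabilities at or below the observed probability = 0.453125.
Step 5: alpha = 0.1. fail to reject H0.

n_eff = 7, pos = 2, neg = 5, p = 0.453125, fail to reject H0.


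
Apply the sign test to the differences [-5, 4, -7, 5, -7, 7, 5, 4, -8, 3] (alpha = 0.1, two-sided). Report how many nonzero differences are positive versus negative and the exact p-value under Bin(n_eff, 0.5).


Step 1: Discard zero differences. Original n = 10; n_eff = number of nonzero differences = 10.
Nonzero differences (with sign): -5, +4, -7, +5, -7, +7, +5, +4, -8, +3
Step 2: Count signs: positive = 6, negative = 4.
Step 3: Under H0: P(positive) = 0.5, so the number of positives S ~ Bin(10, 0.5).
Step 4: Two-sided exact p-value = sum of Bin(10,0.5) probabilities at or below the observed probability = 0.753906.
Step 5: alpha = 0.1. fail to reject H0.

n_eff = 10, pos = 6, neg = 4, p = 0.753906, fail to reject H0.


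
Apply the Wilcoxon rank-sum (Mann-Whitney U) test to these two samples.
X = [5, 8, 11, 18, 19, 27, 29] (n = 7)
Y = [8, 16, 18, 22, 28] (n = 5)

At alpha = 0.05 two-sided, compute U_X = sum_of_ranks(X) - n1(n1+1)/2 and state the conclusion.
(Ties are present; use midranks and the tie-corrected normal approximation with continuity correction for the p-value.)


Step 1: Combine and sort all 12 observations; assign midranks.
sorted (value, group): (5,X), (8,X), (8,Y), (11,X), (16,Y), (18,X), (18,Y), (19,X), (22,Y), (27,X), (28,Y), (29,X)
ranks: 5->1, 8->2.5, 8->2.5, 11->4, 16->5, 18->6.5, 18->6.5, 19->8, 22->9, 27->10, 28->11, 29->12
Step 2: Rank sum for X: R1 = 1 + 2.5 + 4 + 6.5 + 8 + 10 + 12 = 44.
Step 3: U_X = R1 - n1(n1+1)/2 = 44 - 7*8/2 = 44 - 28 = 16.
       U_Y = n1*n2 - U_X = 35 - 16 = 19.
Step 4: Ties are present, so use the tie-corrected normal approximation (with continuity correction) for the p-value.
Step 5: p-value = 0.870542; compare to alpha = 0.05. fail to reject H0.

U_X = 16, p = 0.870542, fail to reject H0 at alpha = 0.05.


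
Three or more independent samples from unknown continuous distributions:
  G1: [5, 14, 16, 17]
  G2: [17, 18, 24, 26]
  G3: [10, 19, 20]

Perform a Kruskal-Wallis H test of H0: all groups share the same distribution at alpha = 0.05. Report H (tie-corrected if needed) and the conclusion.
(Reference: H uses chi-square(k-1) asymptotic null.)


Step 1: Combine all N = 11 observations and assign midranks.
sorted (value, group, rank): (5,G1,1), (10,G3,2), (14,G1,3), (16,G1,4), (17,G1,5.5), (17,G2,5.5), (18,G2,7), (19,G3,8), (20,G3,9), (24,G2,10), (26,G2,11)
Step 2: Sum ranks within each group.
R_1 = 13.5 (n_1 = 4)
R_2 = 33.5 (n_2 = 4)
R_3 = 19 (n_3 = 3)
Step 3: H = 12/(N(N+1)) * sum(R_i^2/n_i) - 3(N+1)
     = 12/(11*12) * (13.5^2/4 + 33.5^2/4 + 19^2/3) - 3*12
     = 0.090909 * 446.458 - 36
     = 4.587121.
Step 4: Ties present; correction factor C = 1 - 6/(11^3 - 11) = 0.995455. Corrected H = 4.587121 / 0.995455 = 4.608067.
Step 5: Under H0, H ~ chi^2(2); p-value = 0.099855.
Step 6: alpha = 0.05. fail to reject H0.

H = 4.6081, df = 2, p = 0.099855, fail to reject H0.


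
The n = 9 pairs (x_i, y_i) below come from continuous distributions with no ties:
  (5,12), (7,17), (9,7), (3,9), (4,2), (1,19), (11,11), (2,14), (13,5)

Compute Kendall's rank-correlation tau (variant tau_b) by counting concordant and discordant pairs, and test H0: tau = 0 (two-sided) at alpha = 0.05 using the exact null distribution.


Step 1: Enumerate the 36 unordered pairs (i,j) with i<j and classify each by sign(x_j-x_i) * sign(y_j-y_i).
  (1,2):dx=+2,dy=+5->C; (1,3):dx=+4,dy=-5->D; (1,4):dx=-2,dy=-3->C; (1,5):dx=-1,dy=-10->C
  (1,6):dx=-4,dy=+7->D; (1,7):dx=+6,dy=-1->D; (1,8):dx=-3,dy=+2->D; (1,9):dx=+8,dy=-7->D
  (2,3):dx=+2,dy=-10->D; (2,4):dx=-4,dy=-8->C; (2,5):dx=-3,dy=-15->C; (2,6):dx=-6,dy=+2->D
  (2,7):dx=+4,dy=-6->D; (2,8):dx=-5,dy=-3->C; (2,9):dx=+6,dy=-12->D; (3,4):dx=-6,dy=+2->D
  (3,5):dx=-5,dy=-5->C; (3,6):dx=-8,dy=+12->D; (3,7):dx=+2,dy=+4->C; (3,8):dx=-7,dy=+7->D
  (3,9):dx=+4,dy=-2->D; (4,5):dx=+1,dy=-7->D; (4,6):dx=-2,dy=+10->D; (4,7):dx=+8,dy=+2->C
  (4,8):dx=-1,dy=+5->D; (4,9):dx=+10,dy=-4->D; (5,6):dx=-3,dy=+17->D; (5,7):dx=+7,dy=+9->C
  (5,8):dx=-2,dy=+12->D; (5,9):dx=+9,dy=+3->C; (6,7):dx=+10,dy=-8->D; (6,8):dx=+1,dy=-5->D
  (6,9):dx=+12,dy=-14->D; (7,8):dx=-9,dy=+3->D; (7,9):dx=+2,dy=-6->D; (8,9):dx=+11,dy=-9->D
Step 2: C = 11, D = 25, total pairs = 36.
Step 3: tau = (C - D)/(n(n-1)/2) = (11 - 25)/36 = -0.388889.
Step 4: Exact two-sided p-value (enumerate n! = 362880 permutations of y under H0): p = 0.180181.
Step 5: alpha = 0.05. fail to reject H0.

tau_b = -0.3889 (C=11, D=25), p = 0.180181, fail to reject H0.


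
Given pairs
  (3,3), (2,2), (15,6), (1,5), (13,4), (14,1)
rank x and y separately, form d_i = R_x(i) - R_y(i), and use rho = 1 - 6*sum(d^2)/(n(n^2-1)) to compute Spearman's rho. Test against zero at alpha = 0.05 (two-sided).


Step 1: Rank x and y separately (midranks; no ties here).
rank(x): 3->3, 2->2, 15->6, 1->1, 13->4, 14->5
rank(y): 3->3, 2->2, 6->6, 5->5, 4->4, 1->1
Step 2: d_i = R_x(i) - R_y(i); compute d_i^2.
  (3-3)^2=0, (2-2)^2=0, (6-6)^2=0, (1-5)^2=16, (4-4)^2=0, (5-1)^2=16
sum(d^2) = 32.
Step 3: rho = 1 - 6*32 / (6*(6^2 - 1)) = 1 - 192/210 = 0.085714.
Step 4: Under H0, t = rho * sqrt((n-2)/(1-rho^2)) = 0.1721 ~ t(4).
Step 5: Two-sided p-value from the t-distribution with 4 df = 0.871743.
Step 6: alpha = 0.05. fail to reject H0.

rho = 0.0857, p = 0.871743, fail to reject H0 at alpha = 0.05.


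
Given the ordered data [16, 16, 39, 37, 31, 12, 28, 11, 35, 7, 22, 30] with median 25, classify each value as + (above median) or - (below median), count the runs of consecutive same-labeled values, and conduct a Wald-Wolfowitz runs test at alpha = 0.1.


Step 1: Compute median = 25; label A = above, B = below.
Labels in order: BBAAABABABBA  (n_A = 6, n_B = 6)
Step 2: Count runs R = 8.
Step 3: Under H0 (random ordering), E[R] = 2*n_A*n_B/(n_A+n_B) + 1 = 2*6*6/12 + 1 = 7.0000.
        Var[R] = 2*n_A*n_B*(2*n_A*n_B - n_A - n_B) / ((n_A+n_B)^2 * (n_A+n_B-1)) = 4320/1584 = 2.7273.
        SD[R] = 1.6514.
Step 4: Continuity-corrected z = (R - 0.5 - E[R]) / SD[R] = (8 - 0.5 - 7.0000) / 1.6514 = 0.3028.
Step 5: Two-sided p-value via normal approximation = 2*(1 - Phi(|z|)) = 0.762069.
Step 6: alpha = 0.1. fail to reject H0.

R = 8, z = 0.3028, p = 0.762069, fail to reject H0.


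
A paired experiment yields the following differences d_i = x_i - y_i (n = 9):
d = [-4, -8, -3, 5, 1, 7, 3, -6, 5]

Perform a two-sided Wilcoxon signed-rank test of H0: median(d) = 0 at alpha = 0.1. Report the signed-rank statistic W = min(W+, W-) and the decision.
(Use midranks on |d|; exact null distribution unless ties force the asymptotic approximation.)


Step 1: Drop any zero differences (none here) and take |d_i|.
|d| = [4, 8, 3, 5, 1, 7, 3, 6, 5]
Step 2: Midrank |d_i| (ties get averaged ranks).
ranks: |4|->4, |8|->9, |3|->2.5, |5|->5.5, |1|->1, |7|->8, |3|->2.5, |6|->7, |5|->5.5
Step 3: Attach original signs; sum ranks with positive sign and with negative sign.
W+ = 5.5 + 1 + 8 + 2.5 + 5.5 = 22.5
W- = 4 + 9 + 2.5 + 7 = 22.5
(Check: W+ + W- = 45 should equal n(n+1)/2 = 45.)
Step 4: Test statistic W = min(W+, W-) = 22.5.
Step 5: Ties in |d|, so use the tie-corrected normal approximation.
        E[W] = n(n+1)/4 = 9*10/4 = 22.5.
        Tie groups: |d|=3 (t=2), |d|=5 (t=2); sum(t^3 - t) = 12.
        Var[W] = n(n+1)(2n+1)/24 - sum(t^3-t)/48 = 1710/24 - 12/48 = 71.
        z = (W - E[W]) / sqrt(Var[W]) = (22.5 - 22.5) / 8.4261 = 0.0000.
        Two-sided p = 2*Phi(z) = 1.000000.
Step 6: alpha = 0.1. fail to reject H0.

W+ = 22.5, W- = 22.5, W = min = 22.5, p = 1.000000, fail to reject H0.


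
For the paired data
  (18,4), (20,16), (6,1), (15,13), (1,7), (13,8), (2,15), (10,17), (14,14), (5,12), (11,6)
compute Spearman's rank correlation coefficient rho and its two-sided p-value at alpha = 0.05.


Step 1: Rank x and y separately (midranks; no ties here).
rank(x): 18->10, 20->11, 6->4, 15->9, 1->1, 13->7, 2->2, 10->5, 14->8, 5->3, 11->6
rank(y): 4->2, 16->10, 1->1, 13->7, 7->4, 8->5, 15->9, 17->11, 14->8, 12->6, 6->3
Step 2: d_i = R_x(i) - R_y(i); compute d_i^2.
  (10-2)^2=64, (11-10)^2=1, (4-1)^2=9, (9-7)^2=4, (1-4)^2=9, (7-5)^2=4, (2-9)^2=49, (5-11)^2=36, (8-8)^2=0, (3-6)^2=9, (6-3)^2=9
sum(d^2) = 194.
Step 3: rho = 1 - 6*194 / (11*(11^2 - 1)) = 1 - 1164/1320 = 0.118182.
Step 4: Under H0, t = rho * sqrt((n-2)/(1-rho^2)) = 0.3570 ~ t(9).
Step 5: Two-sided p-value from the t-distribution with 9 df = 0.729285.
Step 6: alpha = 0.05. fail to reject H0.

rho = 0.1182, p = 0.729285, fail to reject H0 at alpha = 0.05.


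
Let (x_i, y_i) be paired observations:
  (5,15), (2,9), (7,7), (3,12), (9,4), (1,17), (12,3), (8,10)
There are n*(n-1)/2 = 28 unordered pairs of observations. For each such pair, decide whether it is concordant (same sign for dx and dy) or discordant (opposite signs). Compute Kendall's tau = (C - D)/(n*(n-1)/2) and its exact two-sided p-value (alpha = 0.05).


Step 1: Enumerate the 28 unordered pairs (i,j) with i<j and classify each by sign(x_j-x_i) * sign(y_j-y_i).
  (1,2):dx=-3,dy=-6->C; (1,3):dx=+2,dy=-8->D; (1,4):dx=-2,dy=-3->C; (1,5):dx=+4,dy=-11->D
  (1,6):dx=-4,dy=+2->D; (1,7):dx=+7,dy=-12->D; (1,8):dx=+3,dy=-5->D; (2,3):dx=+5,dy=-2->D
  (2,4):dx=+1,dy=+3->C; (2,5):dx=+7,dy=-5->D; (2,6):dx=-1,dy=+8->D; (2,7):dx=+10,dy=-6->D
  (2,8):dx=+6,dy=+1->C; (3,4):dx=-4,dy=+5->D; (3,5):dx=+2,dy=-3->D; (3,6):dx=-6,dy=+10->D
  (3,7):dx=+5,dy=-4->D; (3,8):dx=+1,dy=+3->C; (4,5):dx=+6,dy=-8->D; (4,6):dx=-2,dy=+5->D
  (4,7):dx=+9,dy=-9->D; (4,8):dx=+5,dy=-2->D; (5,6):dx=-8,dy=+13->D; (5,7):dx=+3,dy=-1->D
  (5,8):dx=-1,dy=+6->D; (6,7):dx=+11,dy=-14->D; (6,8):dx=+7,dy=-7->D; (7,8):dx=-4,dy=+7->D
Step 2: C = 5, D = 23, total pairs = 28.
Step 3: tau = (C - D)/(n(n-1)/2) = (5 - 23)/28 = -0.642857.
Step 4: Exact two-sided p-value (enumerate n! = 40320 permutations of y under H0): p = 0.031151.
Step 5: alpha = 0.05. reject H0.

tau_b = -0.6429 (C=5, D=23), p = 0.031151, reject H0.


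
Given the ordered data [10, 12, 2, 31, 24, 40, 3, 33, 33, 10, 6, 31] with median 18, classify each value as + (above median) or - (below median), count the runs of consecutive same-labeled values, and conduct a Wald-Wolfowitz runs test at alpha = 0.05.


Step 1: Compute median = 18; label A = above, B = below.
Labels in order: BBBAAABAABBA  (n_A = 6, n_B = 6)
Step 2: Count runs R = 6.
Step 3: Under H0 (random ordering), E[R] = 2*n_A*n_B/(n_A+n_B) + 1 = 2*6*6/12 + 1 = 7.0000.
        Var[R] = 2*n_A*n_B*(2*n_A*n_B - n_A - n_B) / ((n_A+n_B)^2 * (n_A+n_B-1)) = 4320/1584 = 2.7273.
        SD[R] = 1.6514.
Step 4: Continuity-corrected z = (R + 0.5 - E[R]) / SD[R] = (6 + 0.5 - 7.0000) / 1.6514 = -0.3028.
Step 5: Two-sided p-value via normal approximation = 2*(1 - Phi(|z|)) = 0.762069.
Step 6: alpha = 0.05. fail to reject H0.

R = 6, z = -0.3028, p = 0.762069, fail to reject H0.


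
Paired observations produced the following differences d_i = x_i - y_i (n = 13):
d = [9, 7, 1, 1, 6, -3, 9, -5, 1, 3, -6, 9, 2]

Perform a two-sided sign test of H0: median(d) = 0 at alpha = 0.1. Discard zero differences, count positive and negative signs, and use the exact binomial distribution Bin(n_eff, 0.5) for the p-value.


Step 1: Discard zero differences. Original n = 13; n_eff = number of nonzero differences = 13.
Nonzero differences (with sign): +9, +7, +1, +1, +6, -3, +9, -5, +1, +3, -6, +9, +2
Step 2: Count signs: positive = 10, negative = 3.
Step 3: Under H0: P(positive) = 0.5, so the number of positives S ~ Bin(13, 0.5).
Step 4: Two-sided exact p-value = sum of Bin(13,0.5) probabilities at or below the observed probability = 0.092285.
Step 5: alpha = 0.1. reject H0.

n_eff = 13, pos = 10, neg = 3, p = 0.092285, reject H0.


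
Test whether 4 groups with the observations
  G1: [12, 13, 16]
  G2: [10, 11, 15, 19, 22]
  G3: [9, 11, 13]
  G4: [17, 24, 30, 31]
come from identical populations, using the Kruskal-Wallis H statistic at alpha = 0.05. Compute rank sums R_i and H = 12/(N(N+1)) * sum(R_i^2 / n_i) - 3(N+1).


Step 1: Combine all N = 15 observations and assign midranks.
sorted (value, group, rank): (9,G3,1), (10,G2,2), (11,G2,3.5), (11,G3,3.5), (12,G1,5), (13,G1,6.5), (13,G3,6.5), (15,G2,8), (16,G1,9), (17,G4,10), (19,G2,11), (22,G2,12), (24,G4,13), (30,G4,14), (31,G4,15)
Step 2: Sum ranks within each group.
R_1 = 20.5 (n_1 = 3)
R_2 = 36.5 (n_2 = 5)
R_3 = 11 (n_3 = 3)
R_4 = 52 (n_4 = 4)
Step 3: H = 12/(N(N+1)) * sum(R_i^2/n_i) - 3(N+1)
     = 12/(15*16) * (20.5^2/3 + 36.5^2/5 + 11^2/3 + 52^2/4) - 3*16
     = 0.050000 * 1122.87 - 48
     = 8.143333.
Step 4: Ties present; correction factor C = 1 - 12/(15^3 - 15) = 0.996429. Corrected H = 8.143333 / 0.996429 = 8.172521.
Step 5: Under H0, H ~ chi^2(3); p-value = 0.042578.
Step 6: alpha = 0.05. reject H0.

H = 8.1725, df = 3, p = 0.042578, reject H0.


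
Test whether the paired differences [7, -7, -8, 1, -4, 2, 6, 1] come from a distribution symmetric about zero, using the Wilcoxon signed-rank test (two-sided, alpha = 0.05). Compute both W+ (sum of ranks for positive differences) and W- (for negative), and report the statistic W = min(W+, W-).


Step 1: Drop any zero differences (none here) and take |d_i|.
|d| = [7, 7, 8, 1, 4, 2, 6, 1]
Step 2: Midrank |d_i| (ties get averaged ranks).
ranks: |7|->6.5, |7|->6.5, |8|->8, |1|->1.5, |4|->4, |2|->3, |6|->5, |1|->1.5
Step 3: Attach original signs; sum ranks with positive sign and with negative sign.
W+ = 6.5 + 1.5 + 3 + 5 + 1.5 = 17.5
W- = 6.5 + 8 + 4 = 18.5
(Check: W+ + W- = 36 should equal n(n+1)/2 = 36.)
Step 4: Test statistic W = min(W+, W-) = 17.5.
Step 5: Ties in |d|, so use the tie-corrected normal approximation.
        E[W] = n(n+1)/4 = 8*9/4 = 18.
        Tie groups: |d|=1 (t=2), |d|=7 (t=2); sum(t^3 - t) = 12.
        Var[W] = n(n+1)(2n+1)/24 - sum(t^3-t)/48 = 1224/24 - 12/48 = 50.75.
        z = (W - E[W]) / sqrt(Var[W]) = (17.5 - 18) / 7.1239 = -0.0702.
        Two-sided p = 2*Phi(z) = 0.944045.
Step 6: alpha = 0.05. fail to reject H0.

W+ = 17.5, W- = 18.5, W = min = 17.5, p = 0.944045, fail to reject H0.


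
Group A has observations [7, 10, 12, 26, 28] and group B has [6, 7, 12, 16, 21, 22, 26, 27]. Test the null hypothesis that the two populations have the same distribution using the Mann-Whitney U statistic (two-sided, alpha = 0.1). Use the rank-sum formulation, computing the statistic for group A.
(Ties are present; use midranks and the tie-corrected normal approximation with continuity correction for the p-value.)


Step 1: Combine and sort all 13 observations; assign midranks.
sorted (value, group): (6,Y), (7,X), (7,Y), (10,X), (12,X), (12,Y), (16,Y), (21,Y), (22,Y), (26,X), (26,Y), (27,Y), (28,X)
ranks: 6->1, 7->2.5, 7->2.5, 10->4, 12->5.5, 12->5.5, 16->7, 21->8, 22->9, 26->10.5, 26->10.5, 27->12, 28->13
Step 2: Rank sum for X: R1 = 2.5 + 4 + 5.5 + 10.5 + 13 = 35.5.
Step 3: U_X = R1 - n1(n1+1)/2 = 35.5 - 5*6/2 = 35.5 - 15 = 20.5.
       U_Y = n1*n2 - U_X = 40 - 20.5 = 19.5.
Step 4: Ties are present, so use the tie-corrected normal approximation (with continuity correction) for the p-value.
Step 5: p-value = 1.000000; compare to alpha = 0.1. fail to reject H0.

U_X = 20.5, p = 1.000000, fail to reject H0 at alpha = 0.1.


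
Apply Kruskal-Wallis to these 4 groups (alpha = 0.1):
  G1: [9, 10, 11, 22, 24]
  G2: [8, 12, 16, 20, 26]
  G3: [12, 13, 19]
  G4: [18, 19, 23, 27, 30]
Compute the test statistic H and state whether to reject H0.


Step 1: Combine all N = 18 observations and assign midranks.
sorted (value, group, rank): (8,G2,1), (9,G1,2), (10,G1,3), (11,G1,4), (12,G2,5.5), (12,G3,5.5), (13,G3,7), (16,G2,8), (18,G4,9), (19,G3,10.5), (19,G4,10.5), (20,G2,12), (22,G1,13), (23,G4,14), (24,G1,15), (26,G2,16), (27,G4,17), (30,G4,18)
Step 2: Sum ranks within each group.
R_1 = 37 (n_1 = 5)
R_2 = 42.5 (n_2 = 5)
R_3 = 23 (n_3 = 3)
R_4 = 68.5 (n_4 = 5)
Step 3: H = 12/(N(N+1)) * sum(R_i^2/n_i) - 3(N+1)
     = 12/(18*19) * (37^2/5 + 42.5^2/5 + 23^2/3 + 68.5^2/5) - 3*19
     = 0.035088 * 1749.83 - 57
     = 4.397661.
Step 4: Ties present; correction factor C = 1 - 12/(18^3 - 18) = 0.997936. Corrected H = 4.397661 / 0.997936 = 4.406756.
Step 5: Under H0, H ~ chi^2(3); p-value = 0.220760.
Step 6: alpha = 0.1. fail to reject H0.

H = 4.4068, df = 3, p = 0.220760, fail to reject H0.


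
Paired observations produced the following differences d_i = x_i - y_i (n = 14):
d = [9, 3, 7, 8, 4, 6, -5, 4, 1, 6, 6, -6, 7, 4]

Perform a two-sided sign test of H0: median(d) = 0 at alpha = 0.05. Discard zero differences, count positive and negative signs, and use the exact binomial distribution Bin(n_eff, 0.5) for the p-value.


Step 1: Discard zero differences. Original n = 14; n_eff = number of nonzero differences = 14.
Nonzero differences (with sign): +9, +3, +7, +8, +4, +6, -5, +4, +1, +6, +6, -6, +7, +4
Step 2: Count signs: positive = 12, negative = 2.
Step 3: Under H0: P(positive) = 0.5, so the number of positives S ~ Bin(14, 0.5).
Step 4: Two-sided exact p-value = sum of Bin(14,0.5) probabilities at or below the observed probability = 0.012939.
Step 5: alpha = 0.05. reject H0.

n_eff = 14, pos = 12, neg = 2, p = 0.012939, reject H0.


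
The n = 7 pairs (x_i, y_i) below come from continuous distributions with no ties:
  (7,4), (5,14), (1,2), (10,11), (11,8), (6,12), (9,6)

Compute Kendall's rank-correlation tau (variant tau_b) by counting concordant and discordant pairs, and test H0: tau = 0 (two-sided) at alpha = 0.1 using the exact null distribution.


Step 1: Enumerate the 21 unordered pairs (i,j) with i<j and classify each by sign(x_j-x_i) * sign(y_j-y_i).
  (1,2):dx=-2,dy=+10->D; (1,3):dx=-6,dy=-2->C; (1,4):dx=+3,dy=+7->C; (1,5):dx=+4,dy=+4->C
  (1,6):dx=-1,dy=+8->D; (1,7):dx=+2,dy=+2->C; (2,3):dx=-4,dy=-12->C; (2,4):dx=+5,dy=-3->D
  (2,5):dx=+6,dy=-6->D; (2,6):dx=+1,dy=-2->D; (2,7):dx=+4,dy=-8->D; (3,4):dx=+9,dy=+9->C
  (3,5):dx=+10,dy=+6->C; (3,6):dx=+5,dy=+10->C; (3,7):dx=+8,dy=+4->C; (4,5):dx=+1,dy=-3->D
  (4,6):dx=-4,dy=+1->D; (4,7):dx=-1,dy=-5->C; (5,6):dx=-5,dy=+4->D; (5,7):dx=-2,dy=-2->C
  (6,7):dx=+3,dy=-6->D
Step 2: C = 11, D = 10, total pairs = 21.
Step 3: tau = (C - D)/(n(n-1)/2) = (11 - 10)/21 = 0.047619.
Step 4: Exact two-sided p-value (enumerate n! = 5040 permutations of y under H0): p = 1.000000.
Step 5: alpha = 0.1. fail to reject H0.

tau_b = 0.0476 (C=11, D=10), p = 1.000000, fail to reject H0.


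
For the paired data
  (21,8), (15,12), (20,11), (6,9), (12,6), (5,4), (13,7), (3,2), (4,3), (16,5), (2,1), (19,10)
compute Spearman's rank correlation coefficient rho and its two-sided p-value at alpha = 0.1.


Step 1: Rank x and y separately (midranks; no ties here).
rank(x): 21->12, 15->8, 20->11, 6->5, 12->6, 5->4, 13->7, 3->2, 4->3, 16->9, 2->1, 19->10
rank(y): 8->8, 12->12, 11->11, 9->9, 6->6, 4->4, 7->7, 2->2, 3->3, 5->5, 1->1, 10->10
Step 2: d_i = R_x(i) - R_y(i); compute d_i^2.
  (12-8)^2=16, (8-12)^2=16, (11-11)^2=0, (5-9)^2=16, (6-6)^2=0, (4-4)^2=0, (7-7)^2=0, (2-2)^2=0, (3-3)^2=0, (9-5)^2=16, (1-1)^2=0, (10-10)^2=0
sum(d^2) = 64.
Step 3: rho = 1 - 6*64 / (12*(12^2 - 1)) = 1 - 384/1716 = 0.776224.
Step 4: Under H0, t = rho * sqrt((n-2)/(1-rho^2)) = 3.8934 ~ t(10).
Step 5: Two-sided p-value from the t-distribution with 10 df = 0.002993.
Step 6: alpha = 0.1. reject H0.

rho = 0.7762, p = 0.002993, reject H0 at alpha = 0.1.


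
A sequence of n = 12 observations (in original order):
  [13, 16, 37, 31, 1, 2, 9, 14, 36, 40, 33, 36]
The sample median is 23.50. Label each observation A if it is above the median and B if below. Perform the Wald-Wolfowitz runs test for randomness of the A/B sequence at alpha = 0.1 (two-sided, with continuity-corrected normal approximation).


Step 1: Compute median = 23.50; label A = above, B = below.
Labels in order: BBAABBBBAAAA  (n_A = 6, n_B = 6)
Step 2: Count runs R = 4.
Step 3: Under H0 (random ordering), E[R] = 2*n_A*n_B/(n_A+n_B) + 1 = 2*6*6/12 + 1 = 7.0000.
        Var[R] = 2*n_A*n_B*(2*n_A*n_B - n_A - n_B) / ((n_A+n_B)^2 * (n_A+n_B-1)) = 4320/1584 = 2.7273.
        SD[R] = 1.6514.
Step 4: Continuity-corrected z = (R + 0.5 - E[R]) / SD[R] = (4 + 0.5 - 7.0000) / 1.6514 = -1.5138.
Step 5: Two-sided p-value via normal approximation = 2*(1 - Phi(|z|)) = 0.130070.
Step 6: alpha = 0.1. fail to reject H0.

R = 4, z = -1.5138, p = 0.130070, fail to reject H0.


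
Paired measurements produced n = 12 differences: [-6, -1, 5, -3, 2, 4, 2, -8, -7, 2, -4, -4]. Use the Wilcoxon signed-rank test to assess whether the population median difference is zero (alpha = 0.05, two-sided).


Step 1: Drop any zero differences (none here) and take |d_i|.
|d| = [6, 1, 5, 3, 2, 4, 2, 8, 7, 2, 4, 4]
Step 2: Midrank |d_i| (ties get averaged ranks).
ranks: |6|->10, |1|->1, |5|->9, |3|->5, |2|->3, |4|->7, |2|->3, |8|->12, |7|->11, |2|->3, |4|->7, |4|->7
Step 3: Attach original signs; sum ranks with positive sign and with negative sign.
W+ = 9 + 3 + 7 + 3 + 3 = 25
W- = 10 + 1 + 5 + 12 + 11 + 7 + 7 = 53
(Check: W+ + W- = 78 should equal n(n+1)/2 = 78.)
Step 4: Test statistic W = min(W+, W-) = 25.
Step 5: Ties in |d|, so use the tie-corrected normal approximation.
        E[W] = n(n+1)/4 = 12*13/4 = 39.
        Tie groups: |d|=2 (t=3), |d|=4 (t=3); sum(t^3 - t) = 48.
        Var[W] = n(n+1)(2n+1)/24 - sum(t^3-t)/48 = 3900/24 - 48/48 = 161.5.
        z = (W - E[W]) / sqrt(Var[W]) = (25 - 39) / 12.7083 = -1.1016.
        Two-sided p = 2*Phi(z) = 0.270616.
Step 6: alpha = 0.05. fail to reject H0.

W+ = 25, W- = 53, W = min = 25, p = 0.270616, fail to reject H0.


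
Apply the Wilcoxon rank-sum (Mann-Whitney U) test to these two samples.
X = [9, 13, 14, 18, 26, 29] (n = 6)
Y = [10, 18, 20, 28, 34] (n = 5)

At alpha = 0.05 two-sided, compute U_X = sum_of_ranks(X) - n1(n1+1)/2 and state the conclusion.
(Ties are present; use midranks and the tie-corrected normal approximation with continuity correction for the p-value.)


Step 1: Combine and sort all 11 observations; assign midranks.
sorted (value, group): (9,X), (10,Y), (13,X), (14,X), (18,X), (18,Y), (20,Y), (26,X), (28,Y), (29,X), (34,Y)
ranks: 9->1, 10->2, 13->3, 14->4, 18->5.5, 18->5.5, 20->7, 26->8, 28->9, 29->10, 34->11
Step 2: Rank sum for X: R1 = 1 + 3 + 4 + 5.5 + 8 + 10 = 31.5.
Step 3: U_X = R1 - n1(n1+1)/2 = 31.5 - 6*7/2 = 31.5 - 21 = 10.5.
       U_Y = n1*n2 - U_X = 30 - 10.5 = 19.5.
Step 4: Ties are present, so use the tie-corrected normal approximation (with continuity correction) for the p-value.
Step 5: p-value = 0.464192; compare to alpha = 0.05. fail to reject H0.

U_X = 10.5, p = 0.464192, fail to reject H0 at alpha = 0.05.


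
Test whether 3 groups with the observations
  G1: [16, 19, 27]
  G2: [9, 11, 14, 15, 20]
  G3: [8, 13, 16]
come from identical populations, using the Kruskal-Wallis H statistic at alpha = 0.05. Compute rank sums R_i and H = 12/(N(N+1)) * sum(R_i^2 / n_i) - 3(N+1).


Step 1: Combine all N = 11 observations and assign midranks.
sorted (value, group, rank): (8,G3,1), (9,G2,2), (11,G2,3), (13,G3,4), (14,G2,5), (15,G2,6), (16,G1,7.5), (16,G3,7.5), (19,G1,9), (20,G2,10), (27,G1,11)
Step 2: Sum ranks within each group.
R_1 = 27.5 (n_1 = 3)
R_2 = 26 (n_2 = 5)
R_3 = 12.5 (n_3 = 3)
Step 3: H = 12/(N(N+1)) * sum(R_i^2/n_i) - 3(N+1)
     = 12/(11*12) * (27.5^2/3 + 26^2/5 + 12.5^2/3) - 3*12
     = 0.090909 * 439.367 - 36
     = 3.942424.
Step 4: Ties present; correction factor C = 1 - 6/(11^3 - 11) = 0.995455. Corrected H = 3.942424 / 0.995455 = 3.960426.
Step 5: Under H0, H ~ chi^2(2); p-value = 0.138040.
Step 6: alpha = 0.05. fail to reject H0.

H = 3.9604, df = 2, p = 0.138040, fail to reject H0.
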